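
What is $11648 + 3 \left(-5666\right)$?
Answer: $-5350$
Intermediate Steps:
$11648 + 3 \left(-5666\right) = 11648 - 16998 = -5350$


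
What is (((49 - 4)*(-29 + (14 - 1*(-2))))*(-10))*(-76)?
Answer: -444600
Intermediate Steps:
(((49 - 4)*(-29 + (14 - 1*(-2))))*(-10))*(-76) = ((45*(-29 + (14 + 2)))*(-10))*(-76) = ((45*(-29 + 16))*(-10))*(-76) = ((45*(-13))*(-10))*(-76) = -585*(-10)*(-76) = 5850*(-76) = -444600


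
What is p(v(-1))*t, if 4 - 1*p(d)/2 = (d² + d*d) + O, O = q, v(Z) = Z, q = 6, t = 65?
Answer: -520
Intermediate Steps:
O = 6
p(d) = -4 - 4*d² (p(d) = 8 - 2*((d² + d*d) + 6) = 8 - 2*((d² + d²) + 6) = 8 - 2*(2*d² + 6) = 8 - 2*(6 + 2*d²) = 8 + (-12 - 4*d²) = -4 - 4*d²)
p(v(-1))*t = (-4 - 4*(-1)²)*65 = (-4 - 4*1)*65 = (-4 - 4)*65 = -8*65 = -520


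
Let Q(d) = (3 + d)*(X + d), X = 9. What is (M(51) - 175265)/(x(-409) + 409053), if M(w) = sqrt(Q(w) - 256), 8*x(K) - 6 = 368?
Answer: -701060/1636399 + 8*sqrt(746)/1636399 ≈ -0.42828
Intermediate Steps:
x(K) = 187/4 (x(K) = 3/4 + (1/8)*368 = 3/4 + 46 = 187/4)
Q(d) = (3 + d)*(9 + d)
M(w) = sqrt(-229 + w**2 + 12*w) (M(w) = sqrt((27 + w**2 + 12*w) - 256) = sqrt(-229 + w**2 + 12*w))
(M(51) - 175265)/(x(-409) + 409053) = (sqrt(-229 + 51**2 + 12*51) - 175265)/(187/4 + 409053) = (sqrt(-229 + 2601 + 612) - 175265)/(1636399/4) = (sqrt(2984) - 175265)*(4/1636399) = (2*sqrt(746) - 175265)*(4/1636399) = (-175265 + 2*sqrt(746))*(4/1636399) = -701060/1636399 + 8*sqrt(746)/1636399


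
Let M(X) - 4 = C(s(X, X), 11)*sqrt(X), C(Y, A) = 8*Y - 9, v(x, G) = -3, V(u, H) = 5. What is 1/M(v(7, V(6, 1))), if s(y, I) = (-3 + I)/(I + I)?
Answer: 4/19 + I*sqrt(3)/19 ≈ 0.21053 + 0.091161*I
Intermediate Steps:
s(y, I) = (-3 + I)/(2*I) (s(y, I) = (-3 + I)/((2*I)) = (-3 + I)*(1/(2*I)) = (-3 + I)/(2*I))
C(Y, A) = -9 + 8*Y
M(X) = 4 + sqrt(X)*(-9 + 4*(-3 + X)/X) (M(X) = 4 + (-9 + 8*((-3 + X)/(2*X)))*sqrt(X) = 4 + (-9 + 4*(-3 + X)/X)*sqrt(X) = 4 + sqrt(X)*(-9 + 4*(-3 + X)/X))
1/M(v(7, V(6, 1))) = 1/(4 - (-4)*I*sqrt(3) - 5*I*sqrt(3)) = 1/(4 + 4*I*sqrt(3) - 5*I*sqrt(3)) = 1/(4 - I*sqrt(3))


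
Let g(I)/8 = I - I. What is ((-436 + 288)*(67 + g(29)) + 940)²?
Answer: 80568576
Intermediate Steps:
g(I) = 0 (g(I) = 8*(I - I) = 8*0 = 0)
((-436 + 288)*(67 + g(29)) + 940)² = ((-436 + 288)*(67 + 0) + 940)² = (-148*67 + 940)² = (-9916 + 940)² = (-8976)² = 80568576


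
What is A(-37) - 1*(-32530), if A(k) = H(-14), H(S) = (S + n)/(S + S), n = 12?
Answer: 455421/14 ≈ 32530.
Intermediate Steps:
H(S) = (12 + S)/(2*S) (H(S) = (S + 12)/(S + S) = (12 + S)/((2*S)) = (12 + S)*(1/(2*S)) = (12 + S)/(2*S))
A(k) = 1/14 (A(k) = (1/2)*(12 - 14)/(-14) = (1/2)*(-1/14)*(-2) = 1/14)
A(-37) - 1*(-32530) = 1/14 - 1*(-32530) = 1/14 + 32530 = 455421/14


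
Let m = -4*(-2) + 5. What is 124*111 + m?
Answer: 13777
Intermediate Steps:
m = 13 (m = 8 + 5 = 13)
124*111 + m = 124*111 + 13 = 13764 + 13 = 13777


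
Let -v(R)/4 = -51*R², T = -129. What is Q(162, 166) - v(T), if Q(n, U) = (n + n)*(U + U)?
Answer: -3287196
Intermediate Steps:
Q(n, U) = 4*U*n (Q(n, U) = (2*n)*(2*U) = 4*U*n)
v(R) = 204*R² (v(R) = -(-204)*R² = 204*R²)
Q(162, 166) - v(T) = 4*166*162 - 204*(-129)² = 107568 - 204*16641 = 107568 - 1*3394764 = 107568 - 3394764 = -3287196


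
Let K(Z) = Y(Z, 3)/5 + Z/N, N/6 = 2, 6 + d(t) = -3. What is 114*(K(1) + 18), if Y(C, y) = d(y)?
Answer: 18563/10 ≈ 1856.3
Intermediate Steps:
d(t) = -9 (d(t) = -6 - 3 = -9)
N = 12 (N = 6*2 = 12)
Y(C, y) = -9
K(Z) = -9/5 + Z/12
114*(K(1) + 18) = 114*((-9/5 + (1/12)*1) + 18) = 114*((-9/5 + 1/12) + 18) = 114*(-103/60 + 18) = 114*(977/60) = 18563/10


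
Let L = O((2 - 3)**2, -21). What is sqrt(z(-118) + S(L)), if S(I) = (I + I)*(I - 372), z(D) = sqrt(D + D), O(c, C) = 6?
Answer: sqrt(-4392 + 2*I*sqrt(59)) ≈ 0.116 + 66.272*I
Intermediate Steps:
z(D) = sqrt(2)*sqrt(D) (z(D) = sqrt(2*D) = sqrt(2)*sqrt(D))
L = 6
S(I) = 2*I*(-372 + I) (S(I) = (2*I)*(-372 + I) = 2*I*(-372 + I))
sqrt(z(-118) + S(L)) = sqrt(sqrt(2)*sqrt(-118) + 2*6*(-372 + 6)) = sqrt(sqrt(2)*(I*sqrt(118)) + 2*6*(-366)) = sqrt(2*I*sqrt(59) - 4392) = sqrt(-4392 + 2*I*sqrt(59))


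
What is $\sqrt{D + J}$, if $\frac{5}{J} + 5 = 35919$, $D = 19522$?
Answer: $\frac{3 \sqrt{2797752926698}}{35914} \approx 139.72$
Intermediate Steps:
$J = \frac{5}{35914}$ ($J = \frac{5}{-5 + 35919} = \frac{5}{35914} \approx 0.00013922$)
$\sqrt{D + J} = \sqrt{19522 + \frac{5}{35914}} = \sqrt{\frac{701113113}{35914}} = \frac{3 \sqrt{2797752926698}}{35914}$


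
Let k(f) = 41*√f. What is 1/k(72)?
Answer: √2/492 ≈ 0.0028744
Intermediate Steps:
1/k(72) = 1/(41*√72) = 1/(41*(6*√2)) = 1/(246*√2) = √2/492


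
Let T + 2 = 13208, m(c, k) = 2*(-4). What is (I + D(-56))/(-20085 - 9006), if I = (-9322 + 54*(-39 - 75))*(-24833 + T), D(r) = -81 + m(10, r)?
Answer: -59987539/9697 ≈ -6186.2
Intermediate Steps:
m(c, k) = -8
D(r) = -89 (D(r) = -81 - 8 = -89)
T = 13206 (T = -2 + 13208 = 13206)
I = 179962706 (I = (-9322 + 54*(-39 - 75))*(-24833 + 13206) = (-9322 + 54*(-114))*(-11627) = (-9322 - 6156)*(-11627) = -15478*(-11627) = 179962706)
(I + D(-56))/(-20085 - 9006) = (179962706 - 89)/(-20085 - 9006) = 179962617/(-29091) = 179962617*(-1/29091) = -59987539/9697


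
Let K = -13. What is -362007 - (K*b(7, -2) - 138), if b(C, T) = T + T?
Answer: -361921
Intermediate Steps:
b(C, T) = 2*T
-362007 - (K*b(7, -2) - 138) = -362007 - (-26*(-2) - 138) = -362007 - (-13*(-4) - 138) = -362007 - (52 - 138) = -362007 - 1*(-86) = -362007 + 86 = -361921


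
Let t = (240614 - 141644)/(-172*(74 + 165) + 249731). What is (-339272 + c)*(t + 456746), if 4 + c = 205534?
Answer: -4247994528687392/69541 ≈ -6.1086e+10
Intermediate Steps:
c = 205530 (c = -4 + 205534 = 205530)
t = 32990/69541 (t = 98970/(-172*239 + 249731) = 98970/(-41108 + 249731) = 98970/208623 = 98970*(1/208623) = 32990/69541 ≈ 0.47440)
(-339272 + c)*(t + 456746) = (-339272 + 205530)*(32990/69541 + 456746) = -133742*31762606576/69541 = -4247994528687392/69541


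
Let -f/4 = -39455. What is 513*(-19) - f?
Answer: -167567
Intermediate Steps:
f = 157820 (f = -4*(-39455) = 157820)
513*(-19) - f = 513*(-19) - 1*157820 = -9747 - 157820 = -167567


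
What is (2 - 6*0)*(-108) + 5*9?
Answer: -171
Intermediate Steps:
(2 - 6*0)*(-108) + 5*9 = (2 + 0)*(-108) + 45 = 2*(-108) + 45 = -216 + 45 = -171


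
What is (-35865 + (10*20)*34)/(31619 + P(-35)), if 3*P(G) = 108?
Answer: -5813/6331 ≈ -0.91818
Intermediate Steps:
P(G) = 36 (P(G) = (⅓)*108 = 36)
(-35865 + (10*20)*34)/(31619 + P(-35)) = (-35865 + (10*20)*34)/(31619 + 36) = (-35865 + 200*34)/31655 = (-35865 + 6800)*(1/31655) = -29065*1/31655 = -5813/6331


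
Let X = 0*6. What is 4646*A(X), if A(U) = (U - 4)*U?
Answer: 0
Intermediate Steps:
X = 0
A(U) = U*(-4 + U) (A(U) = (-4 + U)*U = U*(-4 + U))
4646*A(X) = 4646*(0*(-4 + 0)) = 4646*(0*(-4)) = 4646*0 = 0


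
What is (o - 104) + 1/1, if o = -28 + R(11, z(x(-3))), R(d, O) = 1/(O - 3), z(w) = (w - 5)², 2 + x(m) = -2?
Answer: -10217/78 ≈ -130.99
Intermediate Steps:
x(m) = -4 (x(m) = -2 - 2 = -4)
z(w) = (-5 + w)²
R(d, O) = 1/(-3 + O)
o = -2183/78 (o = -28 + 1/(-3 + (-5 - 4)²) = -28 + 1/(-3 + (-9)²) = -28 + 1/(-3 + 81) = -28 + 1/78 = -2183/78 ≈ -27.987)
(o - 104) + 1/1 = (-2183/78 - 104) + 1/1 = -10295/78 + 1 = -10217/78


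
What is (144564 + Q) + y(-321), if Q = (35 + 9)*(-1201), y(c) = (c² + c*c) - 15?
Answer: 297787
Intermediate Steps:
y(c) = -15 + 2*c² (y(c) = (c² + c²) - 15 = 2*c² - 15 = -15 + 2*c²)
Q = -52844 (Q = 44*(-1201) = -52844)
(144564 + Q) + y(-321) = (144564 - 52844) + (-15 + 2*(-321)²) = 91720 + (-15 + 2*103041) = 91720 + (-15 + 206082) = 91720 + 206067 = 297787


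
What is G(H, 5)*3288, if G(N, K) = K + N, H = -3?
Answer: 6576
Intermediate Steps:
G(H, 5)*3288 = (5 - 3)*3288 = 2*3288 = 6576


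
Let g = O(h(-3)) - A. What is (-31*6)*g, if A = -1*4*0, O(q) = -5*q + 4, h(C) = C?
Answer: -3534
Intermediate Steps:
O(q) = 4 - 5*q
A = 0 (A = -4*0 = 0)
g = 19 (g = (4 - 5*(-3)) - 1*0 = (4 + 15) + 0 = 19 + 0 = 19)
(-31*6)*g = -31*6*19 = -186*19 = -3534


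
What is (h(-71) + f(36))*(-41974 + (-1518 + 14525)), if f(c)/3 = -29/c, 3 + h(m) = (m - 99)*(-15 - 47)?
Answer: -3661863305/12 ≈ -3.0516e+8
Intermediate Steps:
h(m) = 6135 - 62*m (h(m) = -3 + (m - 99)*(-15 - 47) = -3 + (-99 + m)*(-62) = -3 + (6138 - 62*m) = 6135 - 62*m)
f(c) = -87/c (f(c) = 3*(-29/c) = -87/c)
(h(-71) + f(36))*(-41974 + (-1518 + 14525)) = ((6135 - 62*(-71)) - 87/36)*(-41974 + (-1518 + 14525)) = ((6135 + 4402) - 87*1/36)*(-41974 + 13007) = (10537 - 29/12)*(-28967) = (126415/12)*(-28967) = -3661863305/12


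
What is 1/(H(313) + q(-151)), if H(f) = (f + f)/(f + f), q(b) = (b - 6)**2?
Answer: 1/24650 ≈ 4.0568e-5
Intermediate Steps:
q(b) = (-6 + b)**2
H(f) = 1 (H(f) = (2*f)/((2*f)) = (2*f)*(1/(2*f)) = 1)
1/(H(313) + q(-151)) = 1/(1 + (-6 - 151)**2) = 1/(1 + (-157)**2) = 1/(1 + 24649) = 1/24650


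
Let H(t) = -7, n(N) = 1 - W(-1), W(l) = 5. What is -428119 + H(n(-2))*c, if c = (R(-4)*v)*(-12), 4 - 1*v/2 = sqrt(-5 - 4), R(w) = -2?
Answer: -429463 + 1008*I ≈ -4.2946e+5 + 1008.0*I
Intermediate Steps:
v = 8 - 6*I (v = 8 - 2*sqrt(-5 - 4) = 8 - 6*I ≈ 8.0 - 6.0*I)
n(N) = -4 (n(N) = 1 - 1*5 = 1 - 5 = -4)
c = 192 - 144*I (c = -2*(8 - 6*I)*(-12) = (-16 + 12*I)*(-12) = 192 - 144*I ≈ 192.0 - 144.0*I)
-428119 + H(n(-2))*c = -428119 - 7*(192 - 144*I) = -428119 + (-1344 + 1008*I) = -429463 + 1008*I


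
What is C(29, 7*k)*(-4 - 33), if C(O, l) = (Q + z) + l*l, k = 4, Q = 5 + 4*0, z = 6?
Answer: -29415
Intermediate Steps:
Q = 5 (Q = 5 + 0 = 5)
C(O, l) = 11 + l**2 (C(O, l) = (5 + 6) + l*l = 11 + l**2)
C(29, 7*k)*(-4 - 33) = (11 + (7*4)**2)*(-4 - 33) = (11 + 28**2)*(-37) = (11 + 784)*(-37) = 795*(-37) = -29415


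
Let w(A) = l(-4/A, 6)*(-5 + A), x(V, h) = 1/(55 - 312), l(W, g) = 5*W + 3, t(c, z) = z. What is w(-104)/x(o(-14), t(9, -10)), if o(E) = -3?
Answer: 2325079/26 ≈ 89426.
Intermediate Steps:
l(W, g) = 3 + 5*W
x(V, h) = -1/257 (x(V, h) = 1/(-257) = -1/257)
w(A) = (-5 + A)*(3 - 20/A) (w(A) = (3 + 5*(-4/A))*(-5 + A) = (3 - 20/A)*(-5 + A) = (-5 + A)*(3 - 20/A))
w(-104)/x(o(-14), t(9, -10)) = (-35 + 3*(-104) + 100/(-104))/(-1/257) = (-35 - 312 + 100*(-1/104))*(-257) = (-35 - 312 - 25/26)*(-257) = -9047/26*(-257) = 2325079/26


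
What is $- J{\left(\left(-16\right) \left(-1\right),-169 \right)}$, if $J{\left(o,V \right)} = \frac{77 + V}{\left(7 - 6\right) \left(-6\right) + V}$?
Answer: $- \frac{92}{175} \approx -0.52571$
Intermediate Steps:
$J{\left(o,V \right)} = \frac{77 + V}{-6 + V}$ ($J{\left(o,V \right)} = \frac{77 + V}{1 \left(-6\right) + V} = \frac{77 + V}{-6 + V}$)
$- J{\left(\left(-16\right) \left(-1\right),-169 \right)} = - \frac{77 - 169}{-6 - 169} = - \frac{-92}{-175} = - \frac{\left(-1\right) \left(-92\right)}{175} = \left(-1\right) \frac{92}{175} = - \frac{92}{175}$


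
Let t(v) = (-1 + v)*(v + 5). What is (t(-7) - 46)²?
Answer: 900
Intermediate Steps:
t(v) = (-1 + v)*(5 + v)
(t(-7) - 46)² = ((-5 + (-7)² + 4*(-7)) - 46)² = ((-5 + 49 - 28) - 46)² = (16 - 46)² = (-30)² = 900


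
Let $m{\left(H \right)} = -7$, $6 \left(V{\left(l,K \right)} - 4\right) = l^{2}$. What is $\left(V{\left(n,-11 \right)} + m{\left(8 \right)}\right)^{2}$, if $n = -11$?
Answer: $\frac{10609}{36} \approx 294.69$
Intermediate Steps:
$V{\left(l,K \right)} = 4 + \frac{l^{2}}{6}$
$\left(V{\left(n,-11 \right)} + m{\left(8 \right)}\right)^{2} = \left(\left(4 + \frac{\left(-11\right)^{2}}{6}\right) - 7\right)^{2} = \left(\left(4 + \frac{1}{6} \cdot 121\right) - 7\right)^{2} = \left(\left(4 + \frac{121}{6}\right) - 7\right)^{2} = \left(\frac{145}{6} - 7\right)^{2} = \left(\frac{103}{6}\right)^{2} = \frac{10609}{36}$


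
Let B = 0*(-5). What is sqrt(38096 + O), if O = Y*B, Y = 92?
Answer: 4*sqrt(2381) ≈ 195.18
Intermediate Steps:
B = 0
O = 0 (O = 92*0 = 0)
sqrt(38096 + O) = sqrt(38096 + 0) = sqrt(38096) = 4*sqrt(2381)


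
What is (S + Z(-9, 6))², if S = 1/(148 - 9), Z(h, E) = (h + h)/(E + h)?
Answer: 697225/19321 ≈ 36.086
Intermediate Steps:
Z(h, E) = 2*h/(E + h) (Z(h, E) = (2*h)/(E + h) = 2*h/(E + h))
S = 1/139 ≈ 0.0071942
(S + Z(-9, 6))² = (1/139 + 2*(-9)/(6 - 9))² = (1/139 + 2*(-9)/(-3))² = (1/139 + 2*(-9)*(-⅓))² = (1/139 + 6)² = (835/139)² = 697225/19321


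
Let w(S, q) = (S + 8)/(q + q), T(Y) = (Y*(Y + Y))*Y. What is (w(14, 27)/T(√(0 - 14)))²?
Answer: -121/8001504 ≈ -1.5122e-5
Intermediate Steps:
T(Y) = 2*Y³ (T(Y) = (Y*(2*Y))*Y = (2*Y²)*Y = 2*Y³)
w(S, q) = (8 + S)/(2*q) (w(S, q) = (8 + S)/((2*q)) = (8 + S)*(1/(2*q)) = (8 + S)/(2*q))
(w(14, 27)/T(√(0 - 14)))² = (((½)*(8 + 14)/27)/((2*(√(0 - 14))³)))² = (((½)*(1/27)*22)/((2*(√(-14))³)))² = (11/(27*((2*(I*√14)³))))² = (11/(27*((2*(-14*I*√14)))))² = (11/(27*((-28*I*√14))))² = (11*(I*√14/392)/27)² = (11*I*√14/10584)² = -121/8001504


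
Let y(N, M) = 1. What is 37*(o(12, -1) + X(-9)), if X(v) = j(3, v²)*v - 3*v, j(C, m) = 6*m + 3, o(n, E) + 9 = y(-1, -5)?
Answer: -162134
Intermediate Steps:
o(n, E) = -8 (o(n, E) = -9 + 1 = -8)
j(C, m) = 3 + 6*m
X(v) = -3*v + v*(3 + 6*v²) (X(v) = (3 + 6*v²)*v - 3*v = v*(3 + 6*v²) - 3*v = -3*v + v*(3 + 6*v²))
37*(o(12, -1) + X(-9)) = 37*(-8 + 6*(-9)³) = 37*(-8 + 6*(-729)) = 37*(-8 - 4374) = 37*(-4382) = -162134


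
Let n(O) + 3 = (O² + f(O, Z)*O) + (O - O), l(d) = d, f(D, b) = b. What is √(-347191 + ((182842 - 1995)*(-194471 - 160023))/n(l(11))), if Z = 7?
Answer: I*√12514491339285/195 ≈ 18141.0*I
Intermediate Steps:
n(O) = -3 + O² + 7*O (n(O) = -3 + ((O² + 7*O) + (O - O)) = -3 + ((O² + 7*O) + 0) = -3 + (O² + 7*O) = -3 + O² + 7*O)
√(-347191 + ((182842 - 1995)*(-194471 - 160023))/n(l(11))) = √(-347191 + ((182842 - 1995)*(-194471 - 160023))/(-3 + 11² + 7*11)) = √(-347191 + (180847*(-354494))/(-3 + 121 + 77)) = √(-347191 - 64109176418/195) = √(-64176878663/195) = I*√12514491339285/195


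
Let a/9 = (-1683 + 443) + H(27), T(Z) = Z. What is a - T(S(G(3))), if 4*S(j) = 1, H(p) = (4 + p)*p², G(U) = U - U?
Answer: 768923/4 ≈ 1.9223e+5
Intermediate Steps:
G(U) = 0
H(p) = p²*(4 + p)
S(j) = ¼ (S(j) = (¼)*1 = ¼)
a = 192231 (a = 9*((-1683 + 443) + 27²*(4 + 27)) = 9*(-1240 + 729*31) = 9*(-1240 + 22599) = 9*21359 = 192231)
a - T(S(G(3))) = 192231 - 1*¼ = 192231 - ¼ = 768923/4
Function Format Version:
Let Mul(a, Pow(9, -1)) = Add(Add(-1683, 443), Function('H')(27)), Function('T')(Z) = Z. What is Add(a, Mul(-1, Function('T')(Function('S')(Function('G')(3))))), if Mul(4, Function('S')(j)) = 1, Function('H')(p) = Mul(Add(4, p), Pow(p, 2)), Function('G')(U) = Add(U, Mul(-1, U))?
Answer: Rational(768923, 4) ≈ 1.9223e+5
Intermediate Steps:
Function('G')(U) = 0
Function('H')(p) = Mul(Pow(p, 2), Add(4, p))
Function('S')(j) = Rational(1, 4) (Function('S')(j) = Mul(Rational(1, 4), 1) = Rational(1, 4))
a = 192231 (a = Mul(9, Add(Add(-1683, 443), Mul(Pow(27, 2), Add(4, 27)))) = Mul(9, Add(-1240, Mul(729, 31))) = Mul(9, Add(-1240, 22599)) = Mul(9, 21359) = 192231)
Add(a, Mul(-1, Function('T')(Function('S')(Function('G')(3))))) = Add(192231, Mul(-1, Rational(1, 4))) = Add(192231, Rational(-1, 4)) = Rational(768923, 4)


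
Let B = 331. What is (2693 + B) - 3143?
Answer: -119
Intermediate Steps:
(2693 + B) - 3143 = (2693 + 331) - 3143 = 3024 - 3143 = -119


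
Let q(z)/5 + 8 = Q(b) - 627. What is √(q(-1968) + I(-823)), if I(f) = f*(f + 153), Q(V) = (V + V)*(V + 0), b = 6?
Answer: 3*√60955 ≈ 740.67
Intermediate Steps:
Q(V) = 2*V² (Q(V) = (2*V)*V = 2*V²)
q(z) = -2815 (q(z) = -40 + 5*(2*6² - 627) = -40 + 5*(2*36 - 627) = -40 + 5*(72 - 627) = -40 + 5*(-555) = -40 - 2775 = -2815)
I(f) = f*(153 + f)
√(q(-1968) + I(-823)) = √(-2815 - 823*(153 - 823)) = √(-2815 - 823*(-670)) = √(-2815 + 551410) = √548595 = 3*√60955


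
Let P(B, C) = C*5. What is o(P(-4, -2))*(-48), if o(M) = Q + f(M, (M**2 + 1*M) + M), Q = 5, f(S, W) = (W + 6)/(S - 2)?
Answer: 104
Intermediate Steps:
f(S, W) = (6 + W)/(-2 + S)
P(B, C) = 5*C
o(M) = 5 + (6 + M**2 + 2*M)/(-2 + M) (o(M) = 5 + (6 + ((M**2 + 1*M) + M))/(-2 + M) = 5 + (6 + ((M**2 + M) + M))/(-2 + M) = 5 + (6 + ((M + M**2) + M))/(-2 + M) = 5 + (6 + (M**2 + 2*M))/(-2 + M) = 5 + (6 + M**2 + 2*M)/(-2 + M))
o(P(-4, -2))*(-48) = ((-4 + (5*(-2))**2 + 7*(5*(-2)))/(-2 + 5*(-2)))*(-48) = ((-4 + (-10)**2 + 7*(-10))/(-2 - 10))*(-48) = ((-4 + 100 - 70)/(-12))*(-48) = -1/12*26*(-48) = -13/6*(-48) = 104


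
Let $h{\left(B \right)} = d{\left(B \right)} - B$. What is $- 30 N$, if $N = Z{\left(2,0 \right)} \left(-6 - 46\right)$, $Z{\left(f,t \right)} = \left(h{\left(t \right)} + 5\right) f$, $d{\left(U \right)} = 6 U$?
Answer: $15600$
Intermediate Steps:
$h{\left(B \right)} = 5 B$ ($h{\left(B \right)} = 6 B - B = 5 B$)
$Z{\left(f,t \right)} = f \left(5 + 5 t\right)$ ($Z{\left(f,t \right)} = \left(5 t + 5\right) f = \left(5 + 5 t\right) f = f \left(5 + 5 t\right)$)
$N = -520$ ($N = 5 \cdot 2 \left(1 + 0\right) \left(-6 - 46\right) = 5 \cdot 2 \cdot 1 \left(-52\right) = 10 \left(-52\right) = -520$)
$- 30 N = \left(-30\right) \left(-520\right) = 15600$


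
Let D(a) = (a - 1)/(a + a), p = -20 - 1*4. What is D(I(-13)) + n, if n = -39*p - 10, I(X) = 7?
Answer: 6485/7 ≈ 926.43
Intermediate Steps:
p = -24 (p = -20 - 4 = -24)
n = 926 (n = -39*(-24) - 10 = 936 - 10 = 926)
D(a) = (-1 + a)/(2*a) (D(a) = (-1 + a)/((2*a)) = (-1 + a)*(1/(2*a)) = (-1 + a)/(2*a))
D(I(-13)) + n = (½)*(-1 + 7)/7 + 926 = (½)*(⅐)*6 + 926 = 3/7 + 926 = 6485/7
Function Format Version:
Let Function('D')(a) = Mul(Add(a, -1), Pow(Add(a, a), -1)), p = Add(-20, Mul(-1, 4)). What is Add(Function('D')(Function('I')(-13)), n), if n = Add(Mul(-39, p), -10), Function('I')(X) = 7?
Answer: Rational(6485, 7) ≈ 926.43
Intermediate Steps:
p = -24 (p = Add(-20, -4) = -24)
n = 926 (n = Add(Mul(-39, -24), -10) = Add(936, -10) = 926)
Function('D')(a) = Mul(Rational(1, 2), Pow(a, -1), Add(-1, a)) (Function('D')(a) = Mul(Add(-1, a), Pow(Mul(2, a), -1)) = Mul(Add(-1, a), Mul(Rational(1, 2), Pow(a, -1))) = Mul(Rational(1, 2), Pow(a, -1), Add(-1, a)))
Add(Function('D')(Function('I')(-13)), n) = Add(Mul(Rational(1, 2), Pow(7, -1), Add(-1, 7)), 926) = Add(Mul(Rational(1, 2), Rational(1, 7), 6), 926) = Add(Rational(3, 7), 926) = Rational(6485, 7)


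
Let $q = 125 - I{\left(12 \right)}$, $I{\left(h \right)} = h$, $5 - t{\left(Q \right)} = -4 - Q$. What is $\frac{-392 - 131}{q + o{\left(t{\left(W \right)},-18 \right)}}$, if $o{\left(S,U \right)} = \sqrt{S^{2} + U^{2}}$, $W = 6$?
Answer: $- \frac{59099}{12220} + \frac{1569 \sqrt{61}}{12220} \approx -3.8334$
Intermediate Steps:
$t{\left(Q \right)} = 9 + Q$ ($t{\left(Q \right)} = 5 - \left(-4 - Q\right) = 5 + \left(4 + Q\right) = 9 + Q$)
$q = 113$ ($q = 125 - 12 = 113$)
$\frac{-392 - 131}{q + o{\left(t{\left(W \right)},-18 \right)}} = \frac{-392 - 131}{113 + \sqrt{\left(9 + 6\right)^{2} + \left(-18\right)^{2}}} = - \frac{523}{113 + \sqrt{15^{2} + 324}} = - \frac{523}{113 + \sqrt{225 + 324}} = - \frac{523}{113 + \sqrt{549}} = - \frac{523}{113 + 3 \sqrt{61}}$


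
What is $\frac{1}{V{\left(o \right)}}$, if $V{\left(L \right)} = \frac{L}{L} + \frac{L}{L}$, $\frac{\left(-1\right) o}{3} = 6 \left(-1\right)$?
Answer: $\frac{1}{2} \approx 0.5$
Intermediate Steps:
$o = 18$ ($o = - 3 \cdot 6 \left(-1\right) = \left(-3\right) \left(-6\right) = 18$)
$V{\left(L \right)} = 2$ ($V{\left(L \right)} = 1 + 1 = 2$)
$\frac{1}{V{\left(o \right)}} = \frac{1}{2}$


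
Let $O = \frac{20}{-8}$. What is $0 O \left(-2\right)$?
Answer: $0$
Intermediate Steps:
$O = - \frac{5}{2}$ ($O = 20 \left(- \frac{1}{8}\right) = - \frac{5}{2} \approx -2.5$)
$0 O \left(-2\right) = 0 \left(- \frac{5}{2}\right) \left(-2\right) = 0 \left(-2\right) = 0$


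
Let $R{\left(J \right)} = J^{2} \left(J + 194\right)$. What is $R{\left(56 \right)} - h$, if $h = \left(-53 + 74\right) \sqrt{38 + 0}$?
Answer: $784000 - 21 \sqrt{38} \approx 7.8387 \cdot 10^{5}$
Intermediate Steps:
$h = 21 \sqrt{38} \approx 129.45$
$R{\left(J \right)} = J^{2} \left(194 + J\right)$
$R{\left(56 \right)} - h = 56^{2} \left(194 + 56\right) - 21 \sqrt{38} = 3136 \cdot 250 - 21 \sqrt{38} = 784000 - 21 \sqrt{38}$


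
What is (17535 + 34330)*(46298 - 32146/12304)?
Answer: 14771630350895/6152 ≈ 2.4011e+9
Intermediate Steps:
(17535 + 34330)*(46298 - 32146/12304) = 51865*(46298 - 32146*1/12304) = 51865*(46298 - 16073/6152) = 51865*(284809223/6152) = 14771630350895/6152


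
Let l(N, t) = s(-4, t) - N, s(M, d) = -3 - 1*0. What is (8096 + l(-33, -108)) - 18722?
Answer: -10596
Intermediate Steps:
s(M, d) = -3 (s(M, d) = -3 + 0 = -3)
l(N, t) = -3 - N
(8096 + l(-33, -108)) - 18722 = (8096 + (-3 - 1*(-33))) - 18722 = (8096 + (-3 + 33)) - 18722 = (8096 + 30) - 18722 = 8126 - 18722 = -10596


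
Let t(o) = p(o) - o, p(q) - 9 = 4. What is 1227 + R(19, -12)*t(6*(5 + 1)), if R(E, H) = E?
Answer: 790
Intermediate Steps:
p(q) = 13 (p(q) = 9 + 4 = 13)
t(o) = 13 - o
1227 + R(19, -12)*t(6*(5 + 1)) = 1227 + 19*(13 - 6*(5 + 1)) = 1227 + 19*(13 - 6*6) = 1227 + 19*(13 - 1*36) = 1227 + 19*(13 - 36) = 1227 + 19*(-23) = 1227 - 437 = 790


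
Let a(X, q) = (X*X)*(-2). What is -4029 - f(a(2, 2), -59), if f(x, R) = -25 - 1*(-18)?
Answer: -4022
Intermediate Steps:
a(X, q) = -2*X² (a(X, q) = X²*(-2) = -2*X²)
f(x, R) = -7 (f(x, R) = -25 + 18 = -7)
-4029 - f(a(2, 2), -59) = -4029 - 1*(-7) = -4029 + 7 = -4022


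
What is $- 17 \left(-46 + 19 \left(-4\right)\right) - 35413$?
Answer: $-33339$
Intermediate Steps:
$- 17 \left(-46 + 19 \left(-4\right)\right) - 35413 = - 17 \left(-46 - 76\right) - 35413 = \left(-17\right) \left(-122\right) - 35413 = 2074 - 35413 = -33339$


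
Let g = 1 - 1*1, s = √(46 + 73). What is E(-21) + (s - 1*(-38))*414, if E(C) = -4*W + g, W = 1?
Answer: 15728 + 414*√119 ≈ 20244.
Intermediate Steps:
s = √119 ≈ 10.909
g = 0 (g = 1 - 1 = 0)
E(C) = -4 (E(C) = -4*1 + 0 = -4 + 0 = -4)
E(-21) + (s - 1*(-38))*414 = -4 + (√119 - 1*(-38))*414 = -4 + (√119 + 38)*414 = -4 + (38 + √119)*414 = -4 + (15732 + 414*√119) = 15728 + 414*√119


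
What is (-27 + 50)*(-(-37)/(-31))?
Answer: -851/31 ≈ -27.452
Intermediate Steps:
(-27 + 50)*(-(-37)/(-31)) = 23*(-(-37)*(-1)/31) = 23*(-1*37/31) = 23*(-37/31) = -851/31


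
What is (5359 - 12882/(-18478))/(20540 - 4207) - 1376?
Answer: -207589689470/150900587 ≈ -1375.7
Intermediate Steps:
(5359 - 12882/(-18478))/(20540 - 4207) - 1376 = (5359 - 12882*(-1/18478))/16333 - 1376 = (5359 + 6441/9239)*(1/16333) - 1376 = (49518242/9239)*(1/16333) - 1376 = 49518242/150900587 - 1376 = -207589689470/150900587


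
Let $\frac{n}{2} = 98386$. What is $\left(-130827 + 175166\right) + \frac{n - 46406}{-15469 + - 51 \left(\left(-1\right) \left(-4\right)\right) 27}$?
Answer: $\frac{929948837}{20977} \approx 44332.0$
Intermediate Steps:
$n = 196772$ ($n = 2 \cdot 98386 = 196772$)
$\left(-130827 + 175166\right) + \frac{n - 46406}{-15469 + - 51 \left(\left(-1\right) \left(-4\right)\right) 27} = \left(-130827 + 175166\right) + \frac{196772 - 46406}{-15469 + - 51 \left(\left(-1\right) \left(-4\right)\right) 27} = 44339 + \frac{150366}{-15469 + \left(-51\right) 4 \cdot 27} = 44339 + \frac{150366}{-15469 - 5508} = 44339 + \frac{150366}{-20977} = 44339 + 150366 \left(- \frac{1}{20977}\right) = 44339 - \frac{150366}{20977} = \frac{929948837}{20977}$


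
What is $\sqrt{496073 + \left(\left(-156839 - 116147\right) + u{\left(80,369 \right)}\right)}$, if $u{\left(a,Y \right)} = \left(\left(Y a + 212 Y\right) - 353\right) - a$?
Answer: $\sqrt{330402} \approx 574.81$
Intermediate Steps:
$u{\left(a,Y \right)} = -353 - a + 212 Y + Y a$ ($u{\left(a,Y \right)} = \left(\left(212 Y + Y a\right) - 353\right) - a = \left(-353 + 212 Y + Y a\right) - a = -353 - a + 212 Y + Y a$)
$\sqrt{496073 + \left(\left(-156839 - 116147\right) + u{\left(80,369 \right)}\right)} = \sqrt{496073 + \left(\left(-156839 - 116147\right) + \left(-353 - 80 + 212 \cdot 369 + 369 \cdot 80\right)\right)} = \sqrt{496073 + \left(-272986 + \left(-353 - 80 + 78228 + 29520\right)\right)} = \sqrt{496073 + \left(-272986 + 107315\right)} = \sqrt{496073 - 165671} = \sqrt{330402}$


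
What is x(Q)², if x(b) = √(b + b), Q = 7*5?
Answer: 70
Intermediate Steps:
Q = 35
x(b) = √2*√b (x(b) = √(2*b) = √2*√b)
x(Q)² = (√2*√35)² = (√70)² = 70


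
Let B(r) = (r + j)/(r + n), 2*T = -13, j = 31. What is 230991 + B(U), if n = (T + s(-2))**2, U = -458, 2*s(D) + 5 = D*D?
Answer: 94475746/409 ≈ 2.3099e+5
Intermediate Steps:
s(D) = -5/2 + D**2/2 (s(D) = -5/2 + (D*D)/2 = -5/2 + D**2/2)
T = -13/2 (T = (1/2)*(-13) = -13/2 ≈ -6.5000)
n = 49 (n = (-13/2 + (-5/2 + (1/2)*(-2)**2))**2 = (-13/2 + (-5/2 + (1/2)*4))**2 = (-13/2 + (-5/2 + 2))**2 = (-13/2 - 1/2)**2 = (-7)**2 = 49)
B(r) = (31 + r)/(49 + r) (B(r) = (r + 31)/(r + 49) = (31 + r)/(49 + r))
230991 + B(U) = 230991 + (31 - 458)/(49 - 458) = 230991 - 427/(-409) = 230991 - 1/409*(-427) = 230991 + 427/409 = 94475746/409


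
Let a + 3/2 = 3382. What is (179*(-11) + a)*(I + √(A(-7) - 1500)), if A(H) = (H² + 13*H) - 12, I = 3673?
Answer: 10368879/2 + 2823*I*√1554/2 ≈ 5.1844e+6 + 55642.0*I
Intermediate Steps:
A(H) = -12 + H² + 13*H
a = 6761/2 (a = -3/2 + 3382 = 6761/2 ≈ 3380.5)
(179*(-11) + a)*(I + √(A(-7) - 1500)) = (179*(-11) + 6761/2)*(3673 + √((-12 + (-7)² + 13*(-7)) - 1500)) = (-1969 + 6761/2)*(3673 + √((-12 + 49 - 91) - 1500)) = 2823*(3673 + √(-54 - 1500))/2 = 2823*(3673 + √(-1554))/2 = 2823*(3673 + I*√1554)/2 = 10368879/2 + 2823*I*√1554/2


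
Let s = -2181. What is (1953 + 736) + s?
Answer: 508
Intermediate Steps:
(1953 + 736) + s = (1953 + 736) - 2181 = 2689 - 2181 = 508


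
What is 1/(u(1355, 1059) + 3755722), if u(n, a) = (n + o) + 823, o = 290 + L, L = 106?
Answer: 1/3758296 ≈ 2.6608e-7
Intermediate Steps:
o = 396 (o = 290 + 106 = 396)
u(n, a) = 1219 + n (u(n, a) = (n + 396) + 823 = (396 + n) + 823 = 1219 + n)
1/(u(1355, 1059) + 3755722) = 1/((1219 + 1355) + 3755722) = 1/(2574 + 3755722) = 1/3758296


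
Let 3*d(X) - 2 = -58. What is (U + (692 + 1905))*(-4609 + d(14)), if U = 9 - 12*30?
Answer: -31181218/3 ≈ -1.0394e+7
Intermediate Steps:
d(X) = -56/3 (d(X) = ⅔ + (⅓)*(-58) = ⅔ - 58/3 = -56/3)
U = -351 (U = 9 - 360 = -351)
(U + (692 + 1905))*(-4609 + d(14)) = (-351 + (692 + 1905))*(-4609 - 56/3) = (-351 + 2597)*(-13883/3) = 2246*(-13883/3) = -31181218/3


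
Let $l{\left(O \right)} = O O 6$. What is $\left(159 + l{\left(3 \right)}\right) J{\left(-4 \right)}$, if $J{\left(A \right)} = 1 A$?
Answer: $-852$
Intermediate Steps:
$J{\left(A \right)} = A$
$l{\left(O \right)} = 6 O^{2}$ ($l{\left(O \right)} = O^{2} \cdot 6 = 6 O^{2}$)
$\left(159 + l{\left(3 \right)}\right) J{\left(-4 \right)} = \left(159 + 6 \cdot 3^{2}\right) \left(-4\right) = \left(159 + 6 \cdot 9\right) \left(-4\right) = \left(159 + 54\right) \left(-4\right) = 213 \left(-4\right) = -852$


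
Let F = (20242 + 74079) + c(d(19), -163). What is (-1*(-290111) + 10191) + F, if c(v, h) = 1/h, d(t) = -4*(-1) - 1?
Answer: 64323548/163 ≈ 3.9462e+5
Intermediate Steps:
d(t) = 3 (d(t) = 4 - 1 = 3)
F = 15374322/163 (F = (20242 + 74079) + 1/(-163) = 94321 - 1/163 = 15374322/163 ≈ 94321.)
(-1*(-290111) + 10191) + F = (-1*(-290111) + 10191) + 15374322/163 = (290111 + 10191) + 15374322/163 = 300302 + 15374322/163 = 64323548/163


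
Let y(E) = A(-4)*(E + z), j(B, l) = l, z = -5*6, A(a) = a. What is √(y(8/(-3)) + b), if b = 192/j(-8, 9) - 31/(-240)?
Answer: √547665/60 ≈ 12.334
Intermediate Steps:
z = -30
y(E) = 120 - 4*E (y(E) = -4*(E - 30) = -4*(-30 + E) = 120 - 4*E)
b = 1717/80 (b = 192/9 - 31/(-240) = 192*(⅑) - 31*(-1/240) = 64/3 + 31/240 = 1717/80 ≈ 21.462)
√(y(8/(-3)) + b) = √((120 - 32/(-3)) + 1717/80) = √((120 - 32*(-1)/3) + 1717/80) = √((120 - 4*(-8/3)) + 1717/80) = √((120 + 32/3) + 1717/80) = √(392/3 + 1717/80) = √(36511/240) = √547665/60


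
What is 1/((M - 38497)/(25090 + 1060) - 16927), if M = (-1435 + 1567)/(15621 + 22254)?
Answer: -330143750/5588829280831 ≈ -5.9072e-5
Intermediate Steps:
M = 44/12625 (M = 132/37875 = 132*(1/37875) = 44/12625 ≈ 0.0034851)
1/((M - 38497)/(25090 + 1060) - 16927) = 1/((44/12625 - 38497)/(25090 + 1060) - 16927) = 1/(-486024581/12625/26150 - 16927) = 1/(-486024581/12625*1/26150 - 16927) = 1/(-486024581/330143750 - 16927) = 1/(-5588829280831/330143750) = -330143750/5588829280831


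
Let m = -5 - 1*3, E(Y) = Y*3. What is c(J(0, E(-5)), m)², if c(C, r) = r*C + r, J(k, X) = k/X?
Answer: 64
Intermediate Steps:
E(Y) = 3*Y
m = -8 (m = -5 - 3 = -8)
c(C, r) = r + C*r (c(C, r) = C*r + r = r + C*r)
c(J(0, E(-5)), m)² = (-8*(1 + 0/((3*(-5)))))² = (-8*(1 + 0/(-15)))² = (-8*(1 + 0*(-1/15)))² = (-8*(1 + 0))² = (-8*1)² = (-8)² = 64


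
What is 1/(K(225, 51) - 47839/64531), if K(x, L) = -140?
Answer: -64531/9082179 ≈ -0.0071052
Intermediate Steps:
1/(K(225, 51) - 47839/64531) = 1/(-140 - 47839/64531) = 1/(-9082179/64531) = -64531/9082179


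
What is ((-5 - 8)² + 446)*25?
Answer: 15375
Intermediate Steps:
((-5 - 8)² + 446)*25 = ((-13)² + 446)*25 = (169 + 446)*25 = 615*25 = 15375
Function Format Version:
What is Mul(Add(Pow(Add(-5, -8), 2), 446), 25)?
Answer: 15375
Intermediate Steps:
Mul(Add(Pow(Add(-5, -8), 2), 446), 25) = Mul(Add(Pow(-13, 2), 446), 25) = Mul(Add(169, 446), 25) = Mul(615, 25) = 15375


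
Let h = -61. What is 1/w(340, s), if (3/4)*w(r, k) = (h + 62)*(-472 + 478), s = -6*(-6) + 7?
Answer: ⅛ ≈ 0.12500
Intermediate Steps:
s = 43 (s = 36 + 7 = 43)
w(r, k) = 8 (w(r, k) = 4*((-61 + 62)*(-472 + 478))/3 = 4*(1*6)/3 = (4/3)*6 = 8)
1/w(340, s) = 1/8 = ⅛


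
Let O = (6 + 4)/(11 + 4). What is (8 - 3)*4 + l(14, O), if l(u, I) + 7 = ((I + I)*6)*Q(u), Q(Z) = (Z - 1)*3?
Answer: 325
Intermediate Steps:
Q(Z) = -3 + 3*Z (Q(Z) = (-1 + Z)*3 = -3 + 3*Z)
O = ⅔ (O = 10/15 = 10*(1/15) = ⅔ ≈ 0.66667)
l(u, I) = -7 + 12*I*(-3 + 3*u) (l(u, I) = -7 + ((I + I)*6)*(-3 + 3*u) = -7 + ((2*I)*6)*(-3 + 3*u) = -7 + (12*I)*(-3 + 3*u) = -7 + 12*I*(-3 + 3*u))
(8 - 3)*4 + l(14, O) = (8 - 3)*4 + (-7 + 36*(⅔)*(-1 + 14)) = 5*4 + (-7 + 36*(⅔)*13) = 20 + (-7 + 312) = 20 + 305 = 325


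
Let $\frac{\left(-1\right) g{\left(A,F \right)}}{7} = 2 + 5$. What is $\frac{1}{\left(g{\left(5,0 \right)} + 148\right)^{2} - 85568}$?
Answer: $- \frac{1}{75767} \approx -1.3198 \cdot 10^{-5}$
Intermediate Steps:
$g{\left(A,F \right)} = -49$ ($g{\left(A,F \right)} = - 7 \left(2 + 5\right) = \left(-7\right) 7 = -49$)
$\frac{1}{\left(g{\left(5,0 \right)} + 148\right)^{2} - 85568} = \frac{1}{\left(-49 + 148\right)^{2} - 85568} = \frac{1}{99^{2} - 85568} = \frac{1}{9801 - 85568} = \frac{1}{-75767} = - \frac{1}{75767}$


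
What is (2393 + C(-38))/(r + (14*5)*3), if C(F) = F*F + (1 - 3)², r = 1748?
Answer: 3841/1958 ≈ 1.9617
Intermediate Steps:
C(F) = 4 + F² (C(F) = F² + (-2)² = F² + 4 = 4 + F²)
(2393 + C(-38))/(r + (14*5)*3) = (2393 + (4 + (-38)²))/(1748 + (14*5)*3) = (2393 + (4 + 1444))/(1748 + 70*3) = (2393 + 1448)/(1748 + 210) = 3841/1958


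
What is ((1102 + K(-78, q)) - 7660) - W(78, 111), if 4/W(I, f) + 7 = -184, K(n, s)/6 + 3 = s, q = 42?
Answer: -1207880/191 ≈ -6324.0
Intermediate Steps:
K(n, s) = -18 + 6*s
W(I, f) = -4/191 (W(I, f) = 4/(-7 - 184) = 4/(-191) = 4*(-1/191) = -4/191)
((1102 + K(-78, q)) - 7660) - W(78, 111) = ((1102 + (-18 + 6*42)) - 7660) - 1*(-4/191) = ((1102 + (-18 + 252)) - 7660) + 4/191 = ((1102 + 234) - 7660) + 4/191 = (1336 - 7660) + 4/191 = -6324 + 4/191 = -1207880/191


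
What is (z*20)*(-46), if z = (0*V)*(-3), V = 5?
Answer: 0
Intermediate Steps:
z = 0 (z = (0*5)*(-3) = 0*(-3) = 0)
(z*20)*(-46) = (0*20)*(-46) = 0*(-46) = 0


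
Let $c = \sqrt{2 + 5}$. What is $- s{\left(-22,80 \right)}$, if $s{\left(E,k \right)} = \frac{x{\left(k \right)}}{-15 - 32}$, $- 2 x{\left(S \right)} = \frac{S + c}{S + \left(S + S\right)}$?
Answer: $- \frac{1}{282} - \frac{\sqrt{7}}{22560} \approx -0.0036634$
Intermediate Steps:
$c = \sqrt{7} \approx 2.6458$
$x{\left(S \right)} = - \frac{S + \sqrt{7}}{6 S}$ ($x{\left(S \right)} = - \frac{\left(S + \sqrt{7}\right) \frac{1}{S + \left(S + S\right)}}{2} = - \frac{\left(S + \sqrt{7}\right) \frac{1}{S + 2 S}}{2} = - \frac{\left(S + \sqrt{7}\right) \frac{1}{3 S}}{2} = - \frac{\frac{1}{3} \frac{1}{S} \left(S + \sqrt{7}\right)}{2} = - \frac{S + \sqrt{7}}{6 S}$)
$s{\left(E,k \right)} = - \frac{- k - \sqrt{7}}{282 k}$ ($s{\left(E,k \right)} = \frac{\frac{1}{6} \frac{1}{k} \left(- k - \sqrt{7}\right)}{-15 - 32} = \frac{\frac{1}{6} \frac{1}{k} \left(- k - \sqrt{7}\right)}{-47} = \frac{- k - \sqrt{7}}{6 k} \left(- \frac{1}{47}\right) = - \frac{- k - \sqrt{7}}{282 k}$)
$- s{\left(-22,80 \right)} = - \frac{80 + \sqrt{7}}{282 \cdot 80} = - (\frac{1}{282} + \frac{\sqrt{7}}{22560}) = - \frac{1}{282} - \frac{\sqrt{7}}{22560}$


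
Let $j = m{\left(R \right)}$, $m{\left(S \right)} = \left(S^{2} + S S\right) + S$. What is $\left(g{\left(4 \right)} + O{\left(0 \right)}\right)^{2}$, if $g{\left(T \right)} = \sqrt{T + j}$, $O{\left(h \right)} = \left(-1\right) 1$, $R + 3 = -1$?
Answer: $33 - 8 \sqrt{2} \approx 21.686$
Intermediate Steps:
$R = -4$ ($R = -3 - 1 = -4$)
$O{\left(h \right)} = -1$
$m{\left(S \right)} = S + 2 S^{2}$ ($m{\left(S \right)} = \left(S^{2} + S^{2}\right) + S = 2 S^{2} + S = S + 2 S^{2}$)
$j = 28$ ($j = - 4 \left(1 + 2 \left(-4\right)\right) = - 4 \left(1 - 8\right) = \left(-4\right) \left(-7\right) = 28$)
$g{\left(T \right)} = \sqrt{28 + T}$ ($g{\left(T \right)} = \sqrt{T + 28} = \sqrt{28 + T}$)
$\left(g{\left(4 \right)} + O{\left(0 \right)}\right)^{2} = \left(\sqrt{28 + 4} - 1\right)^{2} = \left(\sqrt{32} - 1\right)^{2} = \left(4 \sqrt{2} - 1\right)^{2} = \left(-1 + 4 \sqrt{2}\right)^{2}$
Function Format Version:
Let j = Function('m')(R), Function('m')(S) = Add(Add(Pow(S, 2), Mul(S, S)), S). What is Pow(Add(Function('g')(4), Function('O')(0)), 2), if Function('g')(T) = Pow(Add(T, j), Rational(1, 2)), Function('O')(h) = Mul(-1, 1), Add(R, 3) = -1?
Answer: Add(33, Mul(-8, Pow(2, Rational(1, 2)))) ≈ 21.686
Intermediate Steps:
R = -4 (R = Add(-3, -1) = -4)
Function('O')(h) = -1
Function('m')(S) = Add(S, Mul(2, Pow(S, 2))) (Function('m')(S) = Add(Add(Pow(S, 2), Pow(S, 2)), S) = Add(Mul(2, Pow(S, 2)), S) = Add(S, Mul(2, Pow(S, 2))))
j = 28 (j = Mul(-4, Add(1, Mul(2, -4))) = Mul(-4, Add(1, -8)) = Mul(-4, -7) = 28)
Function('g')(T) = Pow(Add(28, T), Rational(1, 2)) (Function('g')(T) = Pow(Add(T, 28), Rational(1, 2)) = Pow(Add(28, T), Rational(1, 2)))
Pow(Add(Function('g')(4), Function('O')(0)), 2) = Pow(Add(Pow(Add(28, 4), Rational(1, 2)), -1), 2) = Pow(Add(Pow(32, Rational(1, 2)), -1), 2) = Pow(Add(Mul(4, Pow(2, Rational(1, 2))), -1), 2) = Pow(Add(-1, Mul(4, Pow(2, Rational(1, 2)))), 2)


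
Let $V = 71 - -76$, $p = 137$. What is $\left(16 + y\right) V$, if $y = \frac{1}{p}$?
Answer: $\frac{322371}{137} \approx 2353.1$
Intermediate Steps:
$y = \frac{1}{137} \approx 0.0072993$
$V = 147$ ($V = 71 + 76 = 147$)
$\left(16 + y\right) V = \left(16 + \frac{1}{137}\right) 147 = \frac{2193}{137} \cdot 147 = \frac{322371}{137}$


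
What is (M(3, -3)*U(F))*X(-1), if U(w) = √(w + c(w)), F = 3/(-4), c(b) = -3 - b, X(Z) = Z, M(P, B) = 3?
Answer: -3*I*√3 ≈ -5.1962*I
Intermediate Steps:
F = -¾ (F = 3*(-¼) = -¾ ≈ -0.75000)
U(w) = I*√3 (U(w) = √(w + (-3 - w)) = √(-3) = I*√3)
(M(3, -3)*U(F))*X(-1) = (3*(I*√3))*(-1) = (3*I*√3)*(-1) = -3*I*√3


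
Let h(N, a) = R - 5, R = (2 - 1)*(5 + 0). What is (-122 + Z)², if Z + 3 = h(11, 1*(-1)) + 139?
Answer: 196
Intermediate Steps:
R = 5 (R = 1*5 = 5)
h(N, a) = 0 (h(N, a) = 5 - 5 = 0)
Z = 136 (Z = -3 + (0 + 139) = -3 + 139 = 136)
(-122 + Z)² = (-122 + 136)² = 14² = 196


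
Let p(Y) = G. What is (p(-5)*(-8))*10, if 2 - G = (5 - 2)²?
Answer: 560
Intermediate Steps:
G = -7 (G = 2 - (5 - 2)² = 2 - 1*3² = 2 - 1*9 = 2 - 9 = -7)
p(Y) = -7
(p(-5)*(-8))*10 = -7*(-8)*10 = 56*10 = 560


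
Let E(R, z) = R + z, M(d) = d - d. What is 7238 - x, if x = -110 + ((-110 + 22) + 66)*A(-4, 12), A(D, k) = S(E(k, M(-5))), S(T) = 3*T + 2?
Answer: 8184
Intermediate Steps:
M(d) = 0
S(T) = 2 + 3*T
A(D, k) = 2 + 3*k (A(D, k) = 2 + 3*(k + 0) = 2 + 3*k)
x = -946 (x = -110 + ((-110 + 22) + 66)*(2 + 3*12) = -110 + (-88 + 66)*(2 + 36) = -110 - 22*38 = -110 - 836 = -946)
7238 - x = 7238 - 1*(-946) = 7238 + 946 = 8184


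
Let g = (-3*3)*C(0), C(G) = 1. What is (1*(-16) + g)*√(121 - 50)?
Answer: -25*√71 ≈ -210.65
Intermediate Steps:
g = -9 (g = -3*3*1 = -9*1 = -9)
(1*(-16) + g)*√(121 - 50) = (1*(-16) - 9)*√(121 - 50) = (-16 - 9)*√71 = -25*√71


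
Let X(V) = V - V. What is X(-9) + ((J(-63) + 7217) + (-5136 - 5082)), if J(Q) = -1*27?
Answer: -3028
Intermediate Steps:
X(V) = 0
J(Q) = -27
X(-9) + ((J(-63) + 7217) + (-5136 - 5082)) = 0 + ((-27 + 7217) + (-5136 - 5082)) = 0 + (7190 - 10218) = 0 - 3028 = -3028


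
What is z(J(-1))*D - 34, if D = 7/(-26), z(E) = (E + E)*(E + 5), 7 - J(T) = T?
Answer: -90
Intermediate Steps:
J(T) = 7 - T
z(E) = 2*E*(5 + E) (z(E) = (2*E)*(5 + E) = 2*E*(5 + E))
D = -7/26 (D = 7*(-1/26) = -7/26 ≈ -0.26923)
z(J(-1))*D - 34 = (2*(7 - 1*(-1))*(5 + (7 - 1*(-1))))*(-7/26) - 34 = (2*(7 + 1)*(5 + (7 + 1)))*(-7/26) - 34 = (2*8*(5 + 8))*(-7/26) - 34 = (2*8*13)*(-7/26) - 34 = 208*(-7/26) - 34 = -56 - 34 = -90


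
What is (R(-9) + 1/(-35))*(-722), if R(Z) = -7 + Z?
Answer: 405042/35 ≈ 11573.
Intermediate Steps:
(R(-9) + 1/(-35))*(-722) = ((-7 - 9) + 1/(-35))*(-722) = (-16 - 1/35)*(-722) = -561/35*(-722) = 405042/35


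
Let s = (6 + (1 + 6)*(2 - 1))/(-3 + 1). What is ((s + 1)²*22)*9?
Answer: 11979/2 ≈ 5989.5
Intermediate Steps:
s = -13/2 (s = (6 + 7*1)/(-2) = (6 + 7)*(-½) = 13*(-½) = -13/2 ≈ -6.5000)
((s + 1)²*22)*9 = ((-13/2 + 1)²*22)*9 = ((-11/2)²*22)*9 = ((121/4)*22)*9 = (1331/2)*9 = 11979/2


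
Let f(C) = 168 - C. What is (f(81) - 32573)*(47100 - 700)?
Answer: -1507350400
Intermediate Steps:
(f(81) - 32573)*(47100 - 700) = ((168 - 1*81) - 32573)*(47100 - 700) = ((168 - 81) - 32573)*46400 = (87 - 32573)*46400 = -32486*46400 = -1507350400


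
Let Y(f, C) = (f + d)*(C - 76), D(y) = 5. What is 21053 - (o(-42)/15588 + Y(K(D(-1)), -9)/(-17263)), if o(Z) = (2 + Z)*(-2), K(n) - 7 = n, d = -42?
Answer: 1416327240373/67273911 ≈ 21053.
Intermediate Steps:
K(n) = 7 + n
Y(f, C) = (-76 + C)*(-42 + f) (Y(f, C) = (f - 42)*(C - 76) = (-42 + f)*(-76 + C) = (-76 + C)*(-42 + f))
o(Z) = -4 - 2*Z
21053 - (o(-42)/15588 + Y(K(D(-1)), -9)/(-17263)) = 21053 - ((-4 - 2*(-42))/15588 + (3192 - 76*(7 + 5) - 42*(-9) - 9*(7 + 5))/(-17263)) = 21053 - ((-4 + 84)*(1/15588) + (3192 - 76*12 + 378 - 9*12)*(-1/17263)) = 21053 - (80*(1/15588) + (3192 - 912 + 378 - 108)*(-1/17263)) = 21053 - (20/3897 + 2550*(-1/17263)) = 21053 - (20/3897 - 2550/17263) = 21053 - 1*(-9592090/67273911) = 21053 + 9592090/67273911 = 1416327240373/67273911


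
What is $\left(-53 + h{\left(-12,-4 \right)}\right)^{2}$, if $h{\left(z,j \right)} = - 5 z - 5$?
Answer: $4$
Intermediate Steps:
$h{\left(z,j \right)} = -5 - 5 z$
$\left(-53 + h{\left(-12,-4 \right)}\right)^{2} = \left(-53 - -55\right)^{2} = \left(-53 + \left(-5 + 60\right)\right)^{2} = \left(-53 + 55\right)^{2} = 2^{2} = 4$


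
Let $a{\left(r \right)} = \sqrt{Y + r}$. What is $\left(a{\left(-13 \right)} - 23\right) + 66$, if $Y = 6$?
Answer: $43 + i \sqrt{7} \approx 43.0 + 2.6458 i$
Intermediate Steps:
$a{\left(r \right)} = \sqrt{6 + r}$
$\left(a{\left(-13 \right)} - 23\right) + 66 = \left(\sqrt{6 - 13} - 23\right) + 66 = \left(\sqrt{-7} - 23\right) + 66 = \left(i \sqrt{7} - 23\right) + 66 = \left(-23 + i \sqrt{7}\right) + 66 = 43 + i \sqrt{7}$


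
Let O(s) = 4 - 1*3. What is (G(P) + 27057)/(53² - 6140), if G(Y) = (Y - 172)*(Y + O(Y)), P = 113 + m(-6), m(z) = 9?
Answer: -20907/3331 ≈ -6.2765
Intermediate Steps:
O(s) = 1 (O(s) = 4 - 3 = 1)
P = 122 (P = 113 + 9 = 122)
G(Y) = (1 + Y)*(-172 + Y) (G(Y) = (Y - 172)*(Y + 1) = (-172 + Y)*(1 + Y) = (1 + Y)*(-172 + Y))
(G(P) + 27057)/(53² - 6140) = ((-172 + 122² - 171*122) + 27057)/(53² - 6140) = ((-172 + 14884 - 20862) + 27057)/(2809 - 6140) = (-6150 + 27057)/(-3331) = 20907*(-1/3331) = -20907/3331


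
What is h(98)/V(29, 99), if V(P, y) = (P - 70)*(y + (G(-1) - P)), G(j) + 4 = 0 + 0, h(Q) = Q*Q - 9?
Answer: -9595/2706 ≈ -3.5458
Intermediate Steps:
h(Q) = -9 + Q² (h(Q) = Q² - 9 = -9 + Q²)
G(j) = -4 (G(j) = -4 + (0 + 0) = -4 + 0 = -4)
V(P, y) = (-70 + P)*(-4 + y - P) (V(P, y) = (P - 70)*(y + (-4 - P)) = (-70 + P)*(-4 + y - P))
h(98)/V(29, 99) = (-9 + 98²)/(280 - 1*29² - 70*99 + 66*29 + 29*99) = (-9 + 9604)/(280 - 1*841 - 6930 + 1914 + 2871) = 9595/(280 - 841 - 6930 + 1914 + 2871) = 9595/(-2706) = 9595*(-1/2706) = -9595/2706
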